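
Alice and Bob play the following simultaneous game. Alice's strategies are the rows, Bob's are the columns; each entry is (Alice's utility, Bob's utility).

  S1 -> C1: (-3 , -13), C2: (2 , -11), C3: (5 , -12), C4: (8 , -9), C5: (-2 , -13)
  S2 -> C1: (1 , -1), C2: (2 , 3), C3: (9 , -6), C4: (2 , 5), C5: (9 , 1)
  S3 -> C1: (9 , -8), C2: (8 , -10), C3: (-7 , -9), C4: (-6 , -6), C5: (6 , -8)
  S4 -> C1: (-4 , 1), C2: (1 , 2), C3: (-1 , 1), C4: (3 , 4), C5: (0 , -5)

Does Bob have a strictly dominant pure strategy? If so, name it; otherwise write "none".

C4

C4 vs C1: S1: -9>-13, S2: 5>-1, S3: -6>-8, S4: 4>1.
C4 vs C2: S1: -9>-11, S2: 5>3, S3: -6>-10, S4: 4>2.
C4 vs C3: S1: -9>-12, S2: 5>-6, S3: -6>-9, S4: 4>1.
C4 vs C5: S1: -9>-13, S2: 5>1, S3: -6>-8, S4: 4>-5.
C4 strictly beats every other strategy against every opponent action, so it is strictly dominant.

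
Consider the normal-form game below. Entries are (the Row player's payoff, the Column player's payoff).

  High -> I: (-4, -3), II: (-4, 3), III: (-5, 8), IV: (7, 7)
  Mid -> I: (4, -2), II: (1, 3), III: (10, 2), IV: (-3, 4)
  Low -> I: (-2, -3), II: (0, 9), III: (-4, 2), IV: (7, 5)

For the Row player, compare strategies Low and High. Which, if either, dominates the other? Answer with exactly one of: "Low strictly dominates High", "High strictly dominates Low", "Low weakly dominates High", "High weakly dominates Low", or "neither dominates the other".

Low weakly dominates High

Compare Low to High across every action of the Column player: I: -2>-4, II: 0>-4, III: -4>-5, IV: 7=7.
Low is at least as good everywhere and strictly better somewhere (tied only at IV), so Low weakly but not strictly dominates High.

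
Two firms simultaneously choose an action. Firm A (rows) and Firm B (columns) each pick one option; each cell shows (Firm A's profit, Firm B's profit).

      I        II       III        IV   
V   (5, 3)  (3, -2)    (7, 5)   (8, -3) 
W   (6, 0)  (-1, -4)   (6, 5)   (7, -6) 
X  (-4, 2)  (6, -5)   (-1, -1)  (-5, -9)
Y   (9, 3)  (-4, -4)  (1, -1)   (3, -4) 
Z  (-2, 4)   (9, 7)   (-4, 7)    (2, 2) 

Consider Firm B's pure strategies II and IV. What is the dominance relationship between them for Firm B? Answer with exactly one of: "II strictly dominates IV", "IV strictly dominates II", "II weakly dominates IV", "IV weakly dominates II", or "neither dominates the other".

II weakly dominates IV

II's payoffs vs IV's, by Firm A's action — V: -2>-3, W: -4>-6, X: -5>-9, Y: -4=-4, Z: 7>2.
II is at least as good everywhere and strictly better somewhere (tied only at Y), so II weakly but not strictly dominates IV.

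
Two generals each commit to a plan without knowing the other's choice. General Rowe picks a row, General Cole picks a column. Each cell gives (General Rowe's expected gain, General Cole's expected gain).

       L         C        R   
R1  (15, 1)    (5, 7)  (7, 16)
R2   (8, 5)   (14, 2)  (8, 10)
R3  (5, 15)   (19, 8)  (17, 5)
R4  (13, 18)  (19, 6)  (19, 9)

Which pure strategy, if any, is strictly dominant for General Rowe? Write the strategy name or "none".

none

R1 fails to dominate R2 at C (5<14).
R2 fails to dominate R1 at L (8<15).
R3 fails to dominate R1 at L (5<15).
R4 fails to dominate R1 at L (13<15).
No single strategy dominates all the others.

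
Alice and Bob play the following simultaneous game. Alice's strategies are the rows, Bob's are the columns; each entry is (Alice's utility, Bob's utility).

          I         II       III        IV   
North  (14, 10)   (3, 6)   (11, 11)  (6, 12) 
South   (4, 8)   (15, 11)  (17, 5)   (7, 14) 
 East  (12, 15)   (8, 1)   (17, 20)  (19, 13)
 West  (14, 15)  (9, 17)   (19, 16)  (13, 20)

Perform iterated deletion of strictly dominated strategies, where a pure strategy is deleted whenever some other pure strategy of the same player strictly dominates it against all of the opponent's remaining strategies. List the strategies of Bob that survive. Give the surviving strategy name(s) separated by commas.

III, IV

For Bob, IV strictly dominates II on the remaining rows (North: 12>6, South: 14>11, East: 13>1, West: 20>17); eliminate II.
For Alice, West strictly dominates South on the remaining columns (I: 14>4, III: 19>17, IV: 13>7); eliminate South.
For Bob, III strictly dominates I on the remaining rows (North: 11>10, East: 20>15, West: 16>15); eliminate I.
Row North is eliminated: East beats it against every remaining column (III: 17>11, IV: 19>6).
Among the remaining strategies, none is strictly dominated by another pure strategy of the same player, so the elimination stops.
Surviving strategies — Alice: {East, West}; Bob: {III, IV}.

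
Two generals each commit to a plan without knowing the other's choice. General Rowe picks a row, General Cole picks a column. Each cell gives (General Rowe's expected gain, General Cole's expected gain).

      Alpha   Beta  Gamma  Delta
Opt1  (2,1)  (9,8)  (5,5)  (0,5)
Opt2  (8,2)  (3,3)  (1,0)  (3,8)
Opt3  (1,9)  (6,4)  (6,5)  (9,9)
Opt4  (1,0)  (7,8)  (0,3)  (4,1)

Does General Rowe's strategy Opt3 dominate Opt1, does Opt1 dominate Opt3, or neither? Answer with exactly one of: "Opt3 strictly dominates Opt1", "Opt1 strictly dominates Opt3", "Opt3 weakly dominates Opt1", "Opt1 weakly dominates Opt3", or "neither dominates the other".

Compare Opt3 to Opt1 across each choice by General Cole: Alpha: 1<2, Beta: 6<9, Gamma: 6>5, Delta: 9>0.
Opt3 does better at Gamma, Delta but worse at Alpha, Beta; neither strategy dominates the other.

neither dominates the other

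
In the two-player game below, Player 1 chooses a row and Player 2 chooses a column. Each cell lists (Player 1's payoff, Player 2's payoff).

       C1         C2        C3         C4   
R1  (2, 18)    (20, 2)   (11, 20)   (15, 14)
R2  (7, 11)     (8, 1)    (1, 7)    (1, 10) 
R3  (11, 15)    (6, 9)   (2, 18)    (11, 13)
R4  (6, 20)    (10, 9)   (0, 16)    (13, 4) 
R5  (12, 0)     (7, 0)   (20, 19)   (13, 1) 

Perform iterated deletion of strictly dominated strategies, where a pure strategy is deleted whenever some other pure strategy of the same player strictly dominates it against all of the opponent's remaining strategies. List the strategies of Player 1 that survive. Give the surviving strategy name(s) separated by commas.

Row R3 is eliminated: R5 beats it against every remaining column (C1: 12>11, C2: 7>6, C3: 20>2, C4: 13>11).
Column C2 is eliminated: C3 beats it against every remaining row (R1: 20>2, R2: 7>1, R4: 16>9, R5: 19>0).
Row R2 is eliminated: R5 beats it against every remaining column (C1: 12>7, C3: 20>1, C4: 13>1).
Column C4 is eliminated: C3 beats it against every remaining row (R1: 20>14, R4: 16>4, R5: 19>1).
Row R1 is eliminated: R5 beats it against every remaining column (C1: 12>2, C3: 20>11).
Row R4 is eliminated: R5 beats it against every remaining column (C1: 12>6, C3: 20>0).
Player 2's strategy C1 is strictly dominated by C3 (R5: 19>0) and is removed.
Among the remaining strategies, none is strictly dominated by another pure strategy of the same player, so the elimination stops.
Surviving strategies — Player 1: {R5}; Player 2: {C3}.

R5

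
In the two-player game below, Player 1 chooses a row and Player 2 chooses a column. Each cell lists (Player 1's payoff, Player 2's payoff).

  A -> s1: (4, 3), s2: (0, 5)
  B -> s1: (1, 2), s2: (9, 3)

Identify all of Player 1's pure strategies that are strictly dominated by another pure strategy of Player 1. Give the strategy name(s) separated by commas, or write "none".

A is not dominated — it holds its own against B at s1 (4>1).
B: no other strategy beats it everywhere (A at s2 (9>0)).

none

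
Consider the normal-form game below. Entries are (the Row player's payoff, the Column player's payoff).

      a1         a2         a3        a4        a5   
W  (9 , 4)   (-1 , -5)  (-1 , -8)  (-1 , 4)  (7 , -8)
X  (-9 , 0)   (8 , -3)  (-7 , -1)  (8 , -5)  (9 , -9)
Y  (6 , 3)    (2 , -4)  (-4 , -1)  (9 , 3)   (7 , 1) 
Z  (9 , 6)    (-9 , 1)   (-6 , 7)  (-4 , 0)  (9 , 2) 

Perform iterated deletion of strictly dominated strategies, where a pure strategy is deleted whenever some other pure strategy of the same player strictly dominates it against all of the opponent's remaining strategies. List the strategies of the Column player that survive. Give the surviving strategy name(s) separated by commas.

The Column player's strategy a2 is strictly dominated by a1 (W: 4>-5, X: 0>-3, Y: 3>-4, Z: 6>1) and is removed.
Column a5 is eliminated: a1 beats it against every remaining row (W: 4>-8, X: 0>-9, Y: 3>1, Z: 6>2).
Row X is eliminated: Y beats it against every remaining column (a1: 6>-9, a3: -4>-7, a4: 9>8).
Among the remaining strategies, none is strictly dominated by another pure strategy of the same player, so the elimination stops.
Surviving strategies — the Row player: {W, Y, Z}; the Column player: {a1, a3, a4}.

a1, a3, a4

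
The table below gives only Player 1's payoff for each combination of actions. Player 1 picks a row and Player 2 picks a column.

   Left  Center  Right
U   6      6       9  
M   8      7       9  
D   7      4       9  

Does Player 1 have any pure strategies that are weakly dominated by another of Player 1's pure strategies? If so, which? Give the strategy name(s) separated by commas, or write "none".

U: dominated, since M does at least as well everywhere (Left: 8>6, Center: 7>6, Right: 9=9).
Nothing dominates M: U at Left (8>6); D at Left (8>7).
D: dominated, since M does at least as well everywhere (Left: 8>7, Center: 7>4, Right: 9=9).

U, D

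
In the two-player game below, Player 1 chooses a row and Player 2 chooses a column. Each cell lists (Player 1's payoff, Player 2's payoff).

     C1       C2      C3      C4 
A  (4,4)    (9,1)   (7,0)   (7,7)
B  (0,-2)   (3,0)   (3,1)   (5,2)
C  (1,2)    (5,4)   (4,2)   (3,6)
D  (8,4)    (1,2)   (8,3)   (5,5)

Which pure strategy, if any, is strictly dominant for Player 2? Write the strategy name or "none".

C4 vs C1: A: 7>4, B: 2>-2, C: 6>2, D: 5>4.
C4 vs C2: A: 7>1, B: 2>0, C: 6>4, D: 5>2.
C4 vs C3: A: 7>0, B: 2>1, C: 6>2, D: 5>3.
C4 strictly beats every other strategy against every opponent action, so it is strictly dominant.

C4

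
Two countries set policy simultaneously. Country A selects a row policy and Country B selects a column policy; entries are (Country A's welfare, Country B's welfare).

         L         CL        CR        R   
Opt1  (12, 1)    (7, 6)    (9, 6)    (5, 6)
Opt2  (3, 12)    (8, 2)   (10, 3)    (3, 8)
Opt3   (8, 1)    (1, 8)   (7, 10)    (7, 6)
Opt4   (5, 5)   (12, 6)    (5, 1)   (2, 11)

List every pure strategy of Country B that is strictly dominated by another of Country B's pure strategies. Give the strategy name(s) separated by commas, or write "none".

none

L: no other strategy beats it everywhere (CL at Opt2 (12>2); CR at Opt2 (12>3); R at Opt2 (12>8)).
CL: no other strategy beats it everywhere (L at Opt1 (6>1); CR at Opt1 (6=6); R at Opt1 (6=6)).
CR: no other strategy beats it everywhere (L at Opt1 (6>1); CL at Opt1 (6=6); R at Opt1 (6=6)).
R: no other strategy beats it everywhere (L at Opt1 (6>1); CL at Opt1 (6=6); CR at Opt1 (6=6)).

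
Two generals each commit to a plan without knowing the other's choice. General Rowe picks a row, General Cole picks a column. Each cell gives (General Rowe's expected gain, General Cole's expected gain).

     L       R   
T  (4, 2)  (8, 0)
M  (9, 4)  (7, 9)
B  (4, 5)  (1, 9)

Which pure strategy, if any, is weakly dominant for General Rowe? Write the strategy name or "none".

T fails to dominate M at L (4<9).
M fails to dominate T at R (7<8).
B fails to dominate T at R (1<8).
No single strategy dominates all the others.

none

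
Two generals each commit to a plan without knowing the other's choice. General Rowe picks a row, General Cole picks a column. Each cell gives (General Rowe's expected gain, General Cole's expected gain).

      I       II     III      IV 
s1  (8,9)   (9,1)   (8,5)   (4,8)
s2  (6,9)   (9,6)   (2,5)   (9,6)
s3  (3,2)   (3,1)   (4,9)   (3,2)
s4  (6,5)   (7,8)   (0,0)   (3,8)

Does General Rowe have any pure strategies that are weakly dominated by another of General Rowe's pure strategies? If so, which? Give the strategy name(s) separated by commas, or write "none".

s3, s4

Nothing dominates s1: s2 at I (8>6); s3 at I (8>3); s4 at I (8>6).
s2 is not dominated — it holds its own against s1 at IV (9>4); s3 at I (6>3); s4 at II (9>7).
s3: dominated, since s1 does at least as well everywhere (I: 8>3, II: 9>3, III: 8>4, IV: 4>3).
s1 weakly dominates s4 — I: 8>6, II: 9>7, III: 8>0, IV: 4>3.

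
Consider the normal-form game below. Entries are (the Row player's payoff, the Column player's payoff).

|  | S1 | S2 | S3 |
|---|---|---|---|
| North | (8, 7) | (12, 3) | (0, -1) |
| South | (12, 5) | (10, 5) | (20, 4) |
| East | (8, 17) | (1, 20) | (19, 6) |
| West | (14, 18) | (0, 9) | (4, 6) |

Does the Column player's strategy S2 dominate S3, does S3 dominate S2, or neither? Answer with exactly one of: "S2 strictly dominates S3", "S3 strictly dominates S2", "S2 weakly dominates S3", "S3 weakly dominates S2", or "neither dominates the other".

S2's payoffs vs S3's, by the Row player's action — North: 3>-1, South: 5>4, East: 20>6, West: 9>6.
Every comparison favours S2, so S2 strictly dominates S3.

S2 strictly dominates S3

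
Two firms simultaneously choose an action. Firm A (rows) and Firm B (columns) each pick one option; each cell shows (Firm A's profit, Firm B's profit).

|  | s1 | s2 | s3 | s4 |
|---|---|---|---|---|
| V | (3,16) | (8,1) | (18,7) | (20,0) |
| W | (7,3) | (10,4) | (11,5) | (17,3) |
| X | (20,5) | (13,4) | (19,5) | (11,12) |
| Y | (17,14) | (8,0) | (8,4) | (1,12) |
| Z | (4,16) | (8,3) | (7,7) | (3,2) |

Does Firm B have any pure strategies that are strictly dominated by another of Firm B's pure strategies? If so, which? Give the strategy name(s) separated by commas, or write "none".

s2

s1: no other strategy beats it everywhere (s2 at V (16>1); s3 at V (16>7); s4 at V (16>0)).
s2 is strictly dominated by s3 (V: 7>1, W: 5>4, X: 5>4, Y: 4>0, Z: 7>3).
s3 is not dominated — it holds its own against s1 at W (5>3); s2 at V (7>1); s4 at V (7>0).
s4: no other strategy beats it everywhere (s1 at W (3=3); s2 at X (12>4); s3 at X (12>5)).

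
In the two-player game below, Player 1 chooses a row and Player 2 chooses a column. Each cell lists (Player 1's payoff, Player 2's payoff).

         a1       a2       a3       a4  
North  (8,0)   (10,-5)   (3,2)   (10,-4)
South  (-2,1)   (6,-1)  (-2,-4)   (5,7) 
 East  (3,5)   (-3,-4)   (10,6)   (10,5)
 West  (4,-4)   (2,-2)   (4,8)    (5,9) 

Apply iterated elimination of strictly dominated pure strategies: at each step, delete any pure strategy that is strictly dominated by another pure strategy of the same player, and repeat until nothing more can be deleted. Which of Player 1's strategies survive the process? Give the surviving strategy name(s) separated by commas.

East

Row South is eliminated: North beats it against every remaining column (a1: 8>-2, a2: 10>6, a3: 3>-2, a4: 10>5).
For Player 2, a3 strictly dominates a1 on the remaining rows (North: 2>0, East: 6>5, West: 8>-4); eliminate a1.
Player 2's strategy a2 is strictly dominated by a3 (North: 2>-5, East: 6>-4, West: 8>-2) and is removed.
Row West is eliminated: East beats it against every remaining column (a3: 10>4, a4: 10>5).
For Player 2, a3 strictly dominates a4 on the remaining rows (North: 2>-4, East: 6>5); eliminate a4.
Player 1's strategy North is strictly dominated by East (a3: 10>3) and is removed.
Among the remaining strategies, none is strictly dominated by another pure strategy of the same player, so the elimination stops.
Surviving strategies — Player 1: {East}; Player 2: {a3}.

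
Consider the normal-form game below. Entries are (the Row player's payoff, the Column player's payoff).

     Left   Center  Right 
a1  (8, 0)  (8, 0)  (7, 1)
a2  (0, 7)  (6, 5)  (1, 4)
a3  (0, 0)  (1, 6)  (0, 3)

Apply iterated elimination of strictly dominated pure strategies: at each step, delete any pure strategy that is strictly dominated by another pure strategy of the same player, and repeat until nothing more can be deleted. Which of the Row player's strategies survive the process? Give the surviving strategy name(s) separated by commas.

Row a2 is eliminated: a1 beats it against every remaining column (Left: 8>0, Center: 8>6, Right: 7>1).
Row a3 is eliminated: a1 beats it against every remaining column (Left: 8>0, Center: 8>1, Right: 7>0).
The Column player's strategy Left is strictly dominated by Right (a1: 1>0) and is removed.
The Column player's strategy Center is strictly dominated by Right (a1: 1>0) and is removed.
Among the remaining strategies, none is strictly dominated by another pure strategy of the same player, so the elimination stops.
Surviving strategies — the Row player: {a1}; the Column player: {Right}.

a1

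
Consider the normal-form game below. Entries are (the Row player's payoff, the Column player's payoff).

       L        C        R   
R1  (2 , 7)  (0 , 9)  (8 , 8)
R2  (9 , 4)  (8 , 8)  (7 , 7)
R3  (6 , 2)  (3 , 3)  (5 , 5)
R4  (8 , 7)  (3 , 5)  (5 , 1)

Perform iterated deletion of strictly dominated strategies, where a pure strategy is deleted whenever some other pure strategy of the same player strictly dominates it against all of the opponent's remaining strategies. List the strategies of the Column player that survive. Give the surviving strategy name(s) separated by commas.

C

Row R3 is eliminated: R2 beats it against every remaining column (L: 9>6, C: 8>3, R: 7>5).
Row R4 is eliminated: R2 beats it against every remaining column (L: 9>8, C: 8>3, R: 7>5).
The Column player's strategy L is strictly dominated by C (R1: 9>7, R2: 8>4) and is removed.
For the Column player, C strictly dominates R on the remaining rows (R1: 9>8, R2: 8>7); eliminate R.
For the Row player, R2 strictly dominates R1 on the remaining columns (C: 8>0); eliminate R1.
Among the remaining strategies, none is strictly dominated by another pure strategy of the same player, so the elimination stops.
Surviving strategies — the Row player: {R2}; the Column player: {C}.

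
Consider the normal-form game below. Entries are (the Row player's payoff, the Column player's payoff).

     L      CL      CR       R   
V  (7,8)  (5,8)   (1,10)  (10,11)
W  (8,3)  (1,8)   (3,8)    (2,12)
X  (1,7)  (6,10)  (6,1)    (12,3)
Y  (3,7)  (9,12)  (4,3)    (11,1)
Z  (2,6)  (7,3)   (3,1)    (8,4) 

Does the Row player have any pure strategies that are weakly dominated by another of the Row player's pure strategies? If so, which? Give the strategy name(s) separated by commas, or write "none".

Z

V: no other strategy beats it everywhere (W at CL (5>1); X at L (7>1); Y at L (7>3); Z at L (7>2)).
Nothing dominates W: V at L (8>7); X at L (8>1); Y at L (8>3); Z at L (8>2).
Nothing dominates X: V at CL (6>5); W at CL (6>1); Y at CR (6>4); Z at CR (6>3).
Y: no other strategy beats it everywhere (V at CL (9>5); W at CL (9>1); X at L (3>1); Z at L (3>2)).
Z: dominated, since Y does at least as well everywhere (L: 3>2, CL: 9>7, CR: 4>3, R: 11>8).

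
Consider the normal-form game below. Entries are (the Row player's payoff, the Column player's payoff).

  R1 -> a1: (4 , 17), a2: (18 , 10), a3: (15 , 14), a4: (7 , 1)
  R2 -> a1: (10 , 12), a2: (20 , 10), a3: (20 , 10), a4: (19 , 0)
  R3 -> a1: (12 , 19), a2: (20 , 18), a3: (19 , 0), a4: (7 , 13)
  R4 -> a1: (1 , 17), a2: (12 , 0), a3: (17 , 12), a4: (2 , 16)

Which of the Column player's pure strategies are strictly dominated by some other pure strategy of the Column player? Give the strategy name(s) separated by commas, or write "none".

a2, a3, a4

a1 is not dominated — it holds its own against a2 at R1 (17>10); a3 at R1 (17>14); a4 at R1 (17>1).
a2: dominated, since a1 does at least as well everywhere (R1: 17>10, R2: 12>10, R3: 19>18, R4: 17>0).
a3 is strictly dominated by a1 (R1: 17>14, R2: 12>10, R3: 19>0, R4: 17>12).
a1 strictly dominates a4 — R1: 17>1, R2: 12>0, R3: 19>13, R4: 17>16.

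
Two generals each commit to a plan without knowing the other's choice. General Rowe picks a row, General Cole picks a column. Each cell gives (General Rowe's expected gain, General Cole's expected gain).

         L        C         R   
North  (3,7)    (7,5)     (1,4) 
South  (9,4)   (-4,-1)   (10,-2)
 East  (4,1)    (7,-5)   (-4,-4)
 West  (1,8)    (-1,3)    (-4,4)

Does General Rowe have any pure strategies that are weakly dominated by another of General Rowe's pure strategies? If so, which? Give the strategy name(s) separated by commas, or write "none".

North: no other strategy beats it everywhere (South at C (7>-4); East at R (1>-4); West at L (3>1)).
Nothing dominates South: North at L (9>3); East at L (9>4); West at L (9>1).
East: no other strategy beats it everywhere (North at L (4>3); South at C (7>-4); West at L (4>1)).
West is weakly dominated by North (L: 3>1, C: 7>-1, R: 1>-4).

West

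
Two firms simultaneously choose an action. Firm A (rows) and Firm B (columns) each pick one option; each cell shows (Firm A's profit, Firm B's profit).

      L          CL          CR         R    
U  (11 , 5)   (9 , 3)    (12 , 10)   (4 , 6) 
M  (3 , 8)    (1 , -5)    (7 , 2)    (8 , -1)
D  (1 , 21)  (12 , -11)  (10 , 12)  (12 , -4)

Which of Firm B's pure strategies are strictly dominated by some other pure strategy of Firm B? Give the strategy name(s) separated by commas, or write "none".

CL, R

L is not dominated — it holds its own against CL at U (5>3); CR at M (8>2); R at M (8>-1).
CL is strictly dominated by L (U: 5>3, M: 8>-5, D: 21>-11).
Nothing dominates CR: L at U (10>5); CL at U (10>3); R at U (10>6).
R is strictly dominated by CR (U: 10>6, M: 2>-1, D: 12>-4).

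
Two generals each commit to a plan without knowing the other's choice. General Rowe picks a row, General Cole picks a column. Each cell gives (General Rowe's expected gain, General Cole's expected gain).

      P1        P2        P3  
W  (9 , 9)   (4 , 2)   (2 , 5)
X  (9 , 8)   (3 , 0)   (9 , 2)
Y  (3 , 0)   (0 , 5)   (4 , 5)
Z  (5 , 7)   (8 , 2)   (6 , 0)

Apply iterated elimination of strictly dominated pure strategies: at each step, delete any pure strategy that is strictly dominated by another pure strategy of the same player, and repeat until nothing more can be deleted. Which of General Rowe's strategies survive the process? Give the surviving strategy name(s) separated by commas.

General Rowe's strategy Y is strictly dominated by X (P1: 9>3, P2: 3>0, P3: 9>4) and is removed.
General Cole's strategy P2 is strictly dominated by P1 (W: 9>2, X: 8>0, Z: 7>2) and is removed.
For General Rowe, X strictly dominates Z on the remaining columns (P1: 9>5, P3: 9>6); eliminate Z.
For General Cole, P1 strictly dominates P3 on the remaining rows (W: 9>5, X: 8>2); eliminate P3.
Among the remaining strategies, none is strictly dominated by another pure strategy of the same player, so the elimination stops.
Surviving strategies — General Rowe: {W, X}; General Cole: {P1}.

W, X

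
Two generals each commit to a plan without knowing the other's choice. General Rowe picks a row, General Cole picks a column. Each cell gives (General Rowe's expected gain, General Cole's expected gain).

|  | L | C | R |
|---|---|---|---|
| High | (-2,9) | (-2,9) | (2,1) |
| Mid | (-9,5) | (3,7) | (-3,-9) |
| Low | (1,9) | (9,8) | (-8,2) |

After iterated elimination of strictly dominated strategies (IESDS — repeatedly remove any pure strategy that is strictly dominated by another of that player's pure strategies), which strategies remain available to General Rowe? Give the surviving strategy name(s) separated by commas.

Column R is eliminated: L beats it against every remaining row (High: 9>1, Mid: 5>-9, Low: 9>2).
For General Rowe, Low strictly dominates High on the remaining columns (L: 1>-2, C: 9>-2); eliminate High.
General Rowe's strategy Mid is strictly dominated by Low (L: 1>-9, C: 9>3) and is removed.
Column C is eliminated: L beats it against every remaining row (Low: 9>8).
Among the remaining strategies, none is strictly dominated by another pure strategy of the same player, so the elimination stops.
Surviving strategies — General Rowe: {Low}; General Cole: {L}.

Low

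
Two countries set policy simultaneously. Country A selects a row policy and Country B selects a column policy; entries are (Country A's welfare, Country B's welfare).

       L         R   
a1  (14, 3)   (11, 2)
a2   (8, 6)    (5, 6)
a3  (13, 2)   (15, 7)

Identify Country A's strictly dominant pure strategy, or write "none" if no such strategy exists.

a1 fails to dominate a3 at R (11<15).
a2 fails to dominate a1 at L (8<14).
a3 fails to dominate a1 at L (13<14).
No single strategy dominates all the others.

none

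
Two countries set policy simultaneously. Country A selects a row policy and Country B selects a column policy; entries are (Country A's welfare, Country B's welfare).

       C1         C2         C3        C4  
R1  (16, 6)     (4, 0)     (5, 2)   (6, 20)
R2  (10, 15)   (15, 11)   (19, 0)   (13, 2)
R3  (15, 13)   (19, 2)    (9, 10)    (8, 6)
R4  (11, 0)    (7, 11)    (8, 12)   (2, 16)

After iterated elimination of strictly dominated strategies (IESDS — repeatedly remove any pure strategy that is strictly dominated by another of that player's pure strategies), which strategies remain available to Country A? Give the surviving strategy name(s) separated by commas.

R1, R2, R3

For Country A, R3 strictly dominates R4 on the remaining columns (C1: 15>11, C2: 19>7, C3: 9>8, C4: 8>2); eliminate R4.
Country B's strategy C2 is strictly dominated by C1 (R1: 6>0, R2: 15>11, R3: 13>2) and is removed.
For Country B, C1 strictly dominates C3 on the remaining rows (R1: 6>2, R2: 15>0, R3: 13>10); eliminate C3.
Among the remaining strategies, none is strictly dominated by another pure strategy of the same player, so the elimination stops.
Surviving strategies — Country A: {R1, R2, R3}; Country B: {C1, C4}.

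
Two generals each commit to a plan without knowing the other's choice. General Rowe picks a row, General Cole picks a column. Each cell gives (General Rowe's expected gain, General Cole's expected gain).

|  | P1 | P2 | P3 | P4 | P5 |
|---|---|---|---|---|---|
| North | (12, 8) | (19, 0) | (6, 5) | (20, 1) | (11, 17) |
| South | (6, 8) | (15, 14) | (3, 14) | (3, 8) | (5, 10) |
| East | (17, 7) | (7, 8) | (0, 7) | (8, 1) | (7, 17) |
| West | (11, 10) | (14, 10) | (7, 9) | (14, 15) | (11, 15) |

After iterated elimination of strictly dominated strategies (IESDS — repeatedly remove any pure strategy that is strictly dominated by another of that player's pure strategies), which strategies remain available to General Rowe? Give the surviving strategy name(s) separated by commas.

General Rowe's strategy South is strictly dominated by North (P1: 12>6, P2: 19>15, P3: 6>3, P4: 20>3, P5: 11>5) and is removed.
For General Cole, P5 strictly dominates P1 on the remaining rows (North: 17>8, East: 17>7, West: 15>10); eliminate P1.
For General Rowe, North strictly dominates East on the remaining columns (P2: 19>7, P3: 6>0, P4: 20>8, P5: 11>7); eliminate East.
For General Cole, P4 strictly dominates P2 on the remaining rows (North: 1>0, West: 15>10); eliminate P2.
For General Cole, P5 strictly dominates P3 on the remaining rows (North: 17>5, West: 15>9); eliminate P3.
Among the remaining strategies, none is strictly dominated by another pure strategy of the same player, so the elimination stops.
Surviving strategies — General Rowe: {North, West}; General Cole: {P4, P5}.

North, West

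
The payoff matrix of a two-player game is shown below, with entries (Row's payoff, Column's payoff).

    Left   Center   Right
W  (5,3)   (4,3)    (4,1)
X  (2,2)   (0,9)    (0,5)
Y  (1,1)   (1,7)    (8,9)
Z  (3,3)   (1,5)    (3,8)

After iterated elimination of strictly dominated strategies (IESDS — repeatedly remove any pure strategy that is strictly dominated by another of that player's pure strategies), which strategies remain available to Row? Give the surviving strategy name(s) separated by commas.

W, Y

Row X is eliminated: W beats it against every remaining column (Left: 5>2, Center: 4>0, Right: 4>0).
Row Z is eliminated: W beats it against every remaining column (Left: 5>3, Center: 4>1, Right: 4>3).
Among the remaining strategies, none is strictly dominated by another pure strategy of the same player, so the elimination stops.
Surviving strategies — Row: {W, Y}; Column: {Left, Center, Right}.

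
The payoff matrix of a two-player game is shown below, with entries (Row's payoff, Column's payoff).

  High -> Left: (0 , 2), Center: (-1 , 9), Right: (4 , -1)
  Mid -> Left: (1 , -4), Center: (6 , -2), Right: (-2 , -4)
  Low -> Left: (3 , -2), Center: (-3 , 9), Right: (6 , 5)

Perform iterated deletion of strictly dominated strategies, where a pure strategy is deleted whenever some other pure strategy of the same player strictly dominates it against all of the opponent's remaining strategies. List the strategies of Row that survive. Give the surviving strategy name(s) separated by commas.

For Column, Center strictly dominates Left on the remaining rows (High: 9>2, Mid: -2>-4, Low: 9>-2); eliminate Left.
Column's strategy Right is strictly dominated by Center (High: 9>-1, Mid: -2>-4, Low: 9>5) and is removed.
Row's strategy High is strictly dominated by Mid (Center: 6>-1) and is removed.
Row's strategy Low is strictly dominated by Mid (Center: 6>-3) and is removed.
Among the remaining strategies, none is strictly dominated by another pure strategy of the same player, so the elimination stops.
Surviving strategies — Row: {Mid}; Column: {Center}.

Mid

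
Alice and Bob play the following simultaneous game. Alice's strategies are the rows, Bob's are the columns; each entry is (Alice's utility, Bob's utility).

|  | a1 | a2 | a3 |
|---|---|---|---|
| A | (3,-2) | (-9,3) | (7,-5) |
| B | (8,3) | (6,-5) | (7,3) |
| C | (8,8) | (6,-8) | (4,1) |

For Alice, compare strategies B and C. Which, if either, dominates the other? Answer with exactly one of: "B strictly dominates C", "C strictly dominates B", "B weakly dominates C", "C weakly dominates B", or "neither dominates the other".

B weakly dominates C

Compare B to C across each opponent action: a1: 8=8, a2: 6=6, a3: 7>4.
B is at least as good everywhere and strictly better somewhere (tied only at a1, a2), so B weakly but not strictly dominates C.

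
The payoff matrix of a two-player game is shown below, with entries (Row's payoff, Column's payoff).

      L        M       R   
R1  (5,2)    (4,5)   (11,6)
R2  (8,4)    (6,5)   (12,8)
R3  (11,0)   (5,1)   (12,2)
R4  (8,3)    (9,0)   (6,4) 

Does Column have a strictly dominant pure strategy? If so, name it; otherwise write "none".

R

R vs L: R1: 6>2, R2: 8>4, R3: 2>0, R4: 4>3.
R vs M: R1: 6>5, R2: 8>5, R3: 2>1, R4: 4>0.
R strictly beats every other strategy against every opponent action, so it is strictly dominant.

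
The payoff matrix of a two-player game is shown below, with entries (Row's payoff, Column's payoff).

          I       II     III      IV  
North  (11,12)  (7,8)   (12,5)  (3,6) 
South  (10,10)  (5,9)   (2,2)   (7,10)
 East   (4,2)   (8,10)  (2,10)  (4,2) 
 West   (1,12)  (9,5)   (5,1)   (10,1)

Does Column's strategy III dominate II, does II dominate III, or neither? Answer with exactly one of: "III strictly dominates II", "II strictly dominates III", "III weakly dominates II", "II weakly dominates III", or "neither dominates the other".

II weakly dominates III

Compare III to II across each choice by Row: North: 5<8, South: 2<9, East: 10=10, West: 1<5.
II is at least as good everywhere and strictly better somewhere (tied at East), so II weakly dominates III.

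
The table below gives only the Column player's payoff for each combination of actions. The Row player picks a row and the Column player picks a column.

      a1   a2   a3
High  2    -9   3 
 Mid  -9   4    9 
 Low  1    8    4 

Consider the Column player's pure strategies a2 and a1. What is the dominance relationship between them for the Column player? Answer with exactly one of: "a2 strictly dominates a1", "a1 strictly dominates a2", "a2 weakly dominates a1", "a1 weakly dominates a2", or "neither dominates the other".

neither dominates the other

a2's payoffs vs a1's, by the Row player's action — High: -9<2, Mid: 4>-9, Low: 8>1.
a2 does better at Mid, Low but worse at High; neither strategy dominates the other.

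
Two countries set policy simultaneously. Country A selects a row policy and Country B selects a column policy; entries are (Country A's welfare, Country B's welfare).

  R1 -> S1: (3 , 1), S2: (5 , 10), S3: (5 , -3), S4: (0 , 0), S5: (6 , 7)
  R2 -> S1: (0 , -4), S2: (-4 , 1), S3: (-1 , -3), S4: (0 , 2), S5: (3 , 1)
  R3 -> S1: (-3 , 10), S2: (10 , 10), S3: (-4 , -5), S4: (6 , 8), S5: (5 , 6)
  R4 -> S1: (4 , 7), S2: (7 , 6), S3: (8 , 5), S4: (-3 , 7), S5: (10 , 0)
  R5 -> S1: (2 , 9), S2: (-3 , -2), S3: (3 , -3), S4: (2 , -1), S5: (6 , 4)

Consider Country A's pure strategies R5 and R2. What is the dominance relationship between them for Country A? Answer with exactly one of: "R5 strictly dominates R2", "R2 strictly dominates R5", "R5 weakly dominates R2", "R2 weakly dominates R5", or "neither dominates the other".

Compare R5 to R2 across each opponent action: S1: 2>0, S2: -3>-4, S3: 3>-1, S4: 2>0, S5: 6>3.
R5 gives a strictly higher payoff against each opponent action, so R5 strictly dominates R2.

R5 strictly dominates R2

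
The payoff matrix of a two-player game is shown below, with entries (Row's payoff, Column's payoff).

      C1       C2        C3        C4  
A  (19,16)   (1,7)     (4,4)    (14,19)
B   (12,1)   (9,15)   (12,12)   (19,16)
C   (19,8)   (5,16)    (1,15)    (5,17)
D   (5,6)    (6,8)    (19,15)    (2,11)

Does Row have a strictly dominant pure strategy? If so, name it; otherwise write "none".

none

A fails to dominate B at C2 (1<9).
B fails to dominate A at C1 (12<19).
C fails to dominate A at C1 (19=19).
D fails to dominate A at C1 (5<19).
No single strategy dominates all the others.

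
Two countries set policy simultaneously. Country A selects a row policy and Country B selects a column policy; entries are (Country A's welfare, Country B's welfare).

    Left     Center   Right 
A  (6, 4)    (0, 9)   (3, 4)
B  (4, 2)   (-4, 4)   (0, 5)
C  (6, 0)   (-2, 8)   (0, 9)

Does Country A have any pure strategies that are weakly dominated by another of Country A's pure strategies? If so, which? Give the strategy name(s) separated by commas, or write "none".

Nothing dominates A: B at Left (6>4); C at Center (0>-2).
A weakly dominates B — Left: 6>4, Center: 0>-4, Right: 3>0.
C: dominated, since A does at least as well everywhere (Left: 6=6, Center: 0>-2, Right: 3>0).

B, C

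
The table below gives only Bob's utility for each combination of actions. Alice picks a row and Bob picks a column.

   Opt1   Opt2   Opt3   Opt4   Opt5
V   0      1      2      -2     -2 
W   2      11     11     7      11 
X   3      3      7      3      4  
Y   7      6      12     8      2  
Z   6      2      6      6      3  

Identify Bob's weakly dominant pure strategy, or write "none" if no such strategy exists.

Opt3 vs Opt1: V: 2>0, W: 11>2, X: 7>3, Y: 12>7, Z: 6=6.
Opt3 vs Opt2: V: 2>1, W: 11=11, X: 7>3, Y: 12>6, Z: 6>2.
Opt3 vs Opt4: V: 2>-2, W: 11>7, X: 7>3, Y: 12>8, Z: 6=6.
Opt3 vs Opt5: V: 2>-2, W: 11=11, X: 7>4, Y: 12>2, Z: 6>3.
Opt3 is at least as good as every other strategy against every opponent action, so it is weakly dominant.

Opt3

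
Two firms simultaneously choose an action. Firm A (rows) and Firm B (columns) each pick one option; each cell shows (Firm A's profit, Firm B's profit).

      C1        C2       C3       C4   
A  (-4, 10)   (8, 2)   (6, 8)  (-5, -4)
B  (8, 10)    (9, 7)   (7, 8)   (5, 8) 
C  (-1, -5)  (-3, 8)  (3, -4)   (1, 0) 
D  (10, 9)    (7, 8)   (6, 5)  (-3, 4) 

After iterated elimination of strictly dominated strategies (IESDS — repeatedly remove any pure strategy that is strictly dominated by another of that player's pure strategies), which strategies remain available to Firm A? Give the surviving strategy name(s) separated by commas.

For Firm A, B strictly dominates A on the remaining columns (C1: 8>-4, C2: 9>8, C3: 7>6, C4: 5>-5); eliminate A.
Row C is eliminated: B beats it against every remaining column (C1: 8>-1, C2: 9>-3, C3: 7>3, C4: 5>1).
Firm B's strategy C2 is strictly dominated by C1 (B: 10>7, D: 9>8) and is removed.
For Firm B, C1 strictly dominates C3 on the remaining rows (B: 10>8, D: 9>5); eliminate C3.
For Firm B, C1 strictly dominates C4 on the remaining rows (B: 10>8, D: 9>4); eliminate C4.
Row B is eliminated: D beats it against every remaining column (C1: 10>8).
Among the remaining strategies, none is strictly dominated by another pure strategy of the same player, so the elimination stops.
Surviving strategies — Firm A: {D}; Firm B: {C1}.

D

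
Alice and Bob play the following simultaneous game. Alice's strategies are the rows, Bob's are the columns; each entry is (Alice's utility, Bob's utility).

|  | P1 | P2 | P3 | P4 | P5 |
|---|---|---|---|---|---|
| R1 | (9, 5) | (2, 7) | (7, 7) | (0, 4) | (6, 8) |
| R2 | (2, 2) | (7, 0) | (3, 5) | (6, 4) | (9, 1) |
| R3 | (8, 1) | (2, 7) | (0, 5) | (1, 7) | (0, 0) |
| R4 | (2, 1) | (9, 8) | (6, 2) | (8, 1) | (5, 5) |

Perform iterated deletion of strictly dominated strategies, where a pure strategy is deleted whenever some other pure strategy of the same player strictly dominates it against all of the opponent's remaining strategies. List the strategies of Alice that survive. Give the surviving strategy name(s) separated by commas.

Bob's strategy P1 is strictly dominated by P3 (R1: 7>5, R2: 5>2, R3: 5>1, R4: 2>1) and is removed.
Row R3 is eliminated: R2 beats it against every remaining column (P2: 7>2, P3: 3>0, P4: 6>1, P5: 9>0).
Bob's strategy P4 is strictly dominated by P3 (R1: 7>4, R2: 5>4, R4: 2>1) and is removed.
Among the remaining strategies, none is strictly dominated by another pure strategy of the same player, so the elimination stops.
Surviving strategies — Alice: {R1, R2, R4}; Bob: {P2, P3, P5}.

R1, R2, R4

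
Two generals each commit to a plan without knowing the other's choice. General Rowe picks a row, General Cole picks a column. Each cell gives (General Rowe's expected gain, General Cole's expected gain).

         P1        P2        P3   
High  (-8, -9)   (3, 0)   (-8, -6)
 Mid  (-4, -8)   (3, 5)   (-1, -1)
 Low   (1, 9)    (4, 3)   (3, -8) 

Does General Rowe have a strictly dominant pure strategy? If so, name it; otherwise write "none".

Low vs High: P1: 1>-8, P2: 4>3, P3: 3>-8.
Low vs Mid: P1: 1>-4, P2: 4>3, P3: 3>-1.
Low strictly beats every other strategy against every opponent action, so it is strictly dominant.

Low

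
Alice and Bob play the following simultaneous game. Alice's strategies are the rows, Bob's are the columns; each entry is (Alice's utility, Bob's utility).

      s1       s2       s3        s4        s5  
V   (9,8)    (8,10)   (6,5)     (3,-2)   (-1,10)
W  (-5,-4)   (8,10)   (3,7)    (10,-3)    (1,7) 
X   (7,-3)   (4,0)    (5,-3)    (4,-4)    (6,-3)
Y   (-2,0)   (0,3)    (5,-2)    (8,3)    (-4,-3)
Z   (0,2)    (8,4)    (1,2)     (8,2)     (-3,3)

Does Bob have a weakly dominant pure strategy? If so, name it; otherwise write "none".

s2 vs s1: V: 10>8, W: 10>-4, X: 0>-3, Y: 3>0, Z: 4>2.
s2 vs s3: V: 10>5, W: 10>7, X: 0>-3, Y: 3>-2, Z: 4>2.
s2 vs s4: V: 10>-2, W: 10>-3, X: 0>-4, Y: 3=3, Z: 4>2.
s2 vs s5: V: 10=10, W: 10>7, X: 0>-3, Y: 3>-3, Z: 4>3.
s2 is at least as good as every other strategy against every opponent action, so it is weakly dominant.

s2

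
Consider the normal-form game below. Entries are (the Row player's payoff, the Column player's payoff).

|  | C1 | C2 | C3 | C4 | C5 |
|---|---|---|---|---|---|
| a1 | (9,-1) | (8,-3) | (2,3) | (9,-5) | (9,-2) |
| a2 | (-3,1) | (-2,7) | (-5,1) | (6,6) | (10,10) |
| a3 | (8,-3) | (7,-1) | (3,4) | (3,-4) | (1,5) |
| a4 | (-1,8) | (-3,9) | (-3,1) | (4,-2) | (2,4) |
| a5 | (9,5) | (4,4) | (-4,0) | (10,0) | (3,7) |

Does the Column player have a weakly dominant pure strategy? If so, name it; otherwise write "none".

none

C1 fails to dominate C2 at a2 (1<7).
C2 fails to dominate C1 at a1 (-3<-1).
C3 fails to dominate C1 at a4 (1<8).
C4 fails to dominate C1 at a1 (-5<-1).
C5 fails to dominate C1 at a1 (-2<-1).
No single strategy dominates all the others.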